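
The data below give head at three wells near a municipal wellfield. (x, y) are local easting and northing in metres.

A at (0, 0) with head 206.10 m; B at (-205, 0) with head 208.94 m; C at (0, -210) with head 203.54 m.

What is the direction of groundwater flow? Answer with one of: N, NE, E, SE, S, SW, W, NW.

∂h/∂x = (208.94 − 206.10) / (-205 − 0) = -0.01385
∂h/∂y = (203.54 − 206.10) / (-210 − 0) = +0.01219
Flow = −∇h = (+0.01385 east, -0.01219 north), which points southeast.

SE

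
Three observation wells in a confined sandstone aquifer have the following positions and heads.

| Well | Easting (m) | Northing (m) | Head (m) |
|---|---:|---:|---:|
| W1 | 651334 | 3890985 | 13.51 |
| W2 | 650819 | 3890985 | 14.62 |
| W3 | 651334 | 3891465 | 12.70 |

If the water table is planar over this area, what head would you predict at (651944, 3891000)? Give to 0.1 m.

12.2 m

∂h/∂x = (14.62 − 13.51) / (650819 − 651334) = -0.002155
∂h/∂y = (12.70 − 13.51) / (3891465 − 3890985) = -0.001688
h(651944, 3891000) = 13.51 + (-0.002155)·(610) + (-0.001688)·(15) = 13.51 -1.315 -0.025 = 12.170 m.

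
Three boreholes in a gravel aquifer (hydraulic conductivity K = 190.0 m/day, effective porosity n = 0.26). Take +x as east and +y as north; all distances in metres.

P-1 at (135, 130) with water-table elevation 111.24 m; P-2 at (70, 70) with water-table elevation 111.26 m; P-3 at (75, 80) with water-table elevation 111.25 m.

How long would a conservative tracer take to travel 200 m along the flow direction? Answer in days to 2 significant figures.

140 days

Three-point gradient (reference P-1): Δ to P-2 = (-65, -60, +0.02), Δ to P-3 = (-60, -50, +0.01).
∂h/∂x = +0.001143, ∂h/∂y = -0.001571 (det = -350).
|∇h| = √(0.001143² + -0.001571²) = 0.001943
Seepage velocity v = K·i/n = 190.0 × 0.001943 / 0.26 = 1.42 m/day.
t = 200 / 1.42 = 140.8 days.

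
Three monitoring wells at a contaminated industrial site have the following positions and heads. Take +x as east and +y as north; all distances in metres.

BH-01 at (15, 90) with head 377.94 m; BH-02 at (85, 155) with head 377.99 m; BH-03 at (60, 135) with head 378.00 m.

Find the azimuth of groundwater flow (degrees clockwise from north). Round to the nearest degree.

Three-point gradient (reference BH-01): Δ to BH-02 = (70, 65, +0.05), Δ to BH-03 = (45, 45, +0.06).
∂h/∂x = -0.007333, ∂h/∂y = +0.008667 (det = 225).
Flow direction (−∇h) has components (+0.007333 E, -0.008667 N).
Azimuth = atan2(E, N) = atan2(+0.007333, -0.008667) = 139.8° ≈ 140°.

140°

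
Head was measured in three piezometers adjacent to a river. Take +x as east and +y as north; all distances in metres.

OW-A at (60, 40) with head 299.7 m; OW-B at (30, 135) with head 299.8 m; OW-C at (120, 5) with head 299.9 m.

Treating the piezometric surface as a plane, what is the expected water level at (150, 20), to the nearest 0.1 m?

Taking OW-A as reference: OW-B−OW-A = (-30, 95, +0.1); OW-C−OW-A = (60, -35, +0.2).
Solve a·Δx + b·Δy = Δh: det = (-30)·(-35) − 60·95 = -4650.
∂h/∂x = [(+0.1)·(-35) − (+0.2)·95] / -4650 = +0.004839
∂h/∂y = [(-30)·(+0.2) − 60·(+0.1)] / -4650 = +0.002581
h(150, 20) = 299.7 + (+0.004839)·(90) + (+0.002581)·(-20) = 299.7 +0.435 -0.052 = 300.084 m.

300.1 m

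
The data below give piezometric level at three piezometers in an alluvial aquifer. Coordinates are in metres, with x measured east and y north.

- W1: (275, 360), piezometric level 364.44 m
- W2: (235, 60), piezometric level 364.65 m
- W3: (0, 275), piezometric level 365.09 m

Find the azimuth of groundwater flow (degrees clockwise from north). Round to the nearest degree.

080°

With h = a·x + b·y + c and W1 as origin, the differences give:
  (-40)·a + (-300)·b = +0.21
  (-275)·a + (-85)·b = +0.65
Eliminate b (×(-85) and ×(-300), subtract): -79100·a = 177.150 → a = ∂h/∂x = -0.002240
Back-substitute: b = ∂h/∂y = -0.0004014.
Flow direction (−∇h) has components (+0.002240 E, +0.0004014 N).
Azimuth = atan2(E, N) = atan2(+0.002240, +0.0004014) = 79.8° ≈ 080°.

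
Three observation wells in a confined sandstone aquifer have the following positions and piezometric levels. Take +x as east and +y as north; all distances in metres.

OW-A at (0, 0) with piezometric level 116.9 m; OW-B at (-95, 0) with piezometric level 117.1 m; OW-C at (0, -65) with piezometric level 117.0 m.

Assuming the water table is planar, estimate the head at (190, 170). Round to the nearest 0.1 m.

116.2 m

∂h/∂x = (117.1 − 116.9) / (-95 − 0) = -0.002105
∂h/∂y = (117.0 − 116.9) / (-65 − 0) = -0.001538
h(190, 170) = 116.9 + (-0.002105)·(190) + (-0.001538)·(170) = 116.9 -0.400 -0.262 = 116.238 m.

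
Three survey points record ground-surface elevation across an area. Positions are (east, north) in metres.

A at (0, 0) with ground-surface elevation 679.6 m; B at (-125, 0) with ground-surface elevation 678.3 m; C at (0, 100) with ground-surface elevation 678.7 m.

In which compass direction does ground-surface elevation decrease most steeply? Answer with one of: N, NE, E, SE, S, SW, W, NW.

NW

∂z/∂x = (678.3 − 679.6) / (-125 − 0) = +0.01040
∂z/∂y = (678.7 − 679.6) / (100 − 0) = -0.009000
Steepest decrease is along −∇f = (-0.01040 E, +0.009000 N) → northwest.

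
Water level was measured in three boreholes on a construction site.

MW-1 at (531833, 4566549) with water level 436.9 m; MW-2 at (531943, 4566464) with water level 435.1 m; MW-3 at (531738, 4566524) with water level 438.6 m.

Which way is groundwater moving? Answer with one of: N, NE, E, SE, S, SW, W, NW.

E

Differences from MW-1: to MW-2 (Δx, Δy, Δh) = (110, -85, -1.8); to MW-3 = (-95, -25, +1.7).
Solve a·Δx + b·Δy = Δh: det = 110·(-25) − (-95)·(-85) = -10825.
∂h/∂x = [(-1.8)·(-25) − (+1.7)·(-85)] / -10825 = -0.01751
∂h/∂y = [110·(+1.7) − (-95)·(-1.8)] / -10825 = -0.001478
Flow = −∇h = (+0.01751 east, +0.001478 north), which points east.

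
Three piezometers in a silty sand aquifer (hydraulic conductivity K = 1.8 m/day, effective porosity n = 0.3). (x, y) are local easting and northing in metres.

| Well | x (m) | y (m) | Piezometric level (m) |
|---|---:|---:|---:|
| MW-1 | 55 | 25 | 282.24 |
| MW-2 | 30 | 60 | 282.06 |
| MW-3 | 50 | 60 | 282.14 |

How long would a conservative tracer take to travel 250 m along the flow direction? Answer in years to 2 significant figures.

Taking MW-1 as reference: MW-2−MW-1 = (-25, 35, -0.18); MW-3−MW-1 = (-5, 35, -0.10).
Determinant of the coordinate differences = (-25)·35 − (-5)·35 = -700.
∂h/∂x = [(-0.18)·35 − (-0.10)·35] / -700 = +0.004000
∂h/∂y = [(-25)·(-0.10) − (-5)·(-0.18)] / -700 = -0.002286
|∇h| = √(0.004000² + -0.002286²) = 0.004607
Seepage velocity v = K·i/n = 1.8 × 0.004607 / 0.3 = 0.02764 m/day.
t = 250 / 0.02764 = 9045 days = 24.8 years.

25 years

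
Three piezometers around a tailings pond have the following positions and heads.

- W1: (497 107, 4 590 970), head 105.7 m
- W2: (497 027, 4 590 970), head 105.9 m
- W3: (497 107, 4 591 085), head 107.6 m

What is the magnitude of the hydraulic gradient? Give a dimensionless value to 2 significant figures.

∂h/∂x = (105.9 − 105.7) / (497027 − 497107) = -0.002500
∂h/∂y = (107.6 − 105.7) / (4591085 − 4590970) = +0.01652
|∇h| = √(-0.002500² + 0.01652²) = 0.01671

0.017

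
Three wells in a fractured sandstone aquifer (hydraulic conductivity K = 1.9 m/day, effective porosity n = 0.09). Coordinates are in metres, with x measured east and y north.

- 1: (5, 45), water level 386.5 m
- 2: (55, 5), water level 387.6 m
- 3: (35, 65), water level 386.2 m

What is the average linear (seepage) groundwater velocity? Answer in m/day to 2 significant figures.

Three-point gradient (reference 1): Δ to 2 = (50, -40, +1.1), Δ to 3 = (30, 20, -0.3).
∂h/∂x = +0.004545, ∂h/∂y = -0.02182 (det = 2200).
|∇h| = √(0.004545² + -0.02182²) = 0.02229
Seepage velocity v = K·i/n = 1.9 × 0.02229 / 0.09 = 0.4706 m/day.

0.47 m/day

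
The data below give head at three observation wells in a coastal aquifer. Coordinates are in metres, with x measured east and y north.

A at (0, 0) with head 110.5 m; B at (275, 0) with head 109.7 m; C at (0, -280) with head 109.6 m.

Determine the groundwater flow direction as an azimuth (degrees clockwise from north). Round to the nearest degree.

138°

∂h/∂x = (109.7 − 110.5) / (275 − 0) = -0.002909
∂h/∂y = (109.6 − 110.5) / (-280 − 0) = +0.003214
Flow direction (−∇h) has components (+0.002909 E, -0.003214 N).
Azimuth = atan2(E, N) = atan2(+0.002909, -0.003214) = 137.9° ≈ 138°.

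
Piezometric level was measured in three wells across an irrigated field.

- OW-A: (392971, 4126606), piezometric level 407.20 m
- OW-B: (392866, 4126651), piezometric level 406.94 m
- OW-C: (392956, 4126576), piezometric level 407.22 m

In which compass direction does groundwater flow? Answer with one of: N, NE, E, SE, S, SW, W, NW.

NW

Three-point gradient (reference OW-A): Δ to OW-B = (-105, 45, -0.26), Δ to OW-C = (-15, -30, +0.02).
∂h/∂x = +0.001804, ∂h/∂y = -0.001569 (det = 3825).
Flow = −∇h = (-0.001804 east, +0.001569 north), which points northwest.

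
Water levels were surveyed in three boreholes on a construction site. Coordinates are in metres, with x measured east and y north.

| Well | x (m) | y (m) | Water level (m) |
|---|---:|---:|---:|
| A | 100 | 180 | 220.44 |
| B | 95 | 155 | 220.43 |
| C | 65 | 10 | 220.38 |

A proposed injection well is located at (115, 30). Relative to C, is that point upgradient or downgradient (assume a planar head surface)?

With h = a·x + b·y + c and A as origin, the differences give:
  (-5)·a + (-25)·b = -0.01
  (-35)·a + (-170)·b = -0.06
Eliminate b (×(-170) and ×(-25), subtract): -25·a = 0.200 → a = ∂h/∂x = -0.008000
Back-substitute: b = ∂h/∂y = +0.002000.
Head at (115, 30) = 220.44 + (-0.008000)·(15) + (+0.002000)·(-150) = 220.02 m.
That is lower than the 220.38 m at C, so the point is downgradient.

downgradient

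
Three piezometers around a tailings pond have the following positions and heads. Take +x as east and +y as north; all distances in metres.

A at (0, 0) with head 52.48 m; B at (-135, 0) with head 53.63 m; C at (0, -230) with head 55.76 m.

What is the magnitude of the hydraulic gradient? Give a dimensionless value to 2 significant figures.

∂h/∂x = (53.63 − 52.48) / (-135 − 0) = -0.008519
∂h/∂y = (55.76 − 52.48) / (-230 − 0) = -0.01426
|∇h| = √(-0.008519² + -0.01426²) = 0.01661

0.017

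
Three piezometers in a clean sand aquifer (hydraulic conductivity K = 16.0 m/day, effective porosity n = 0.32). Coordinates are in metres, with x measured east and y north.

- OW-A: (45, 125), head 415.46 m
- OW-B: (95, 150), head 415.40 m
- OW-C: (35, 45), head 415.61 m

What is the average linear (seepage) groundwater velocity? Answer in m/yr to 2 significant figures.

34 m/yr

Differences from OW-A: to OW-B (Δx, Δy, Δh) = (50, 25, -0.06); to OW-C = (-10, -80, +0.15).
Solve a·Δx + b·Δy = Δh: det = 50·(-80) − (-10)·25 = -3750.
∂h/∂x = [(-0.06)·(-80) − (+0.15)·25] / -3750 = -0.0002800
∂h/∂y = [50·(+0.15) − (-10)·(-0.06)] / -3750 = -0.001840
|∇h| = √(-0.0002800² + -0.001840²) = 0.001861
Seepage velocity v = K·i/n = 16.0 × 0.001861 / 0.32 = 0.09305 m/day = 33.99 m/yr.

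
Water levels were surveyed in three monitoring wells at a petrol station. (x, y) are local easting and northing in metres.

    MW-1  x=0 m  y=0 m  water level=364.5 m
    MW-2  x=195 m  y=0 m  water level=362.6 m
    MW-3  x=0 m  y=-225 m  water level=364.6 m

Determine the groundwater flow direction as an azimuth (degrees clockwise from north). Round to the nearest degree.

087°

∂h/∂x = (362.6 − 364.5) / (195 − 0) = -0.009744
∂h/∂y = (364.6 − 364.5) / (-225 − 0) = -0.0004444
Flow direction (−∇h) has components (+0.009744 E, +0.0004444 N).
Azimuth = atan2(E, N) = atan2(+0.009744, +0.0004444) = 87.4° ≈ 087°.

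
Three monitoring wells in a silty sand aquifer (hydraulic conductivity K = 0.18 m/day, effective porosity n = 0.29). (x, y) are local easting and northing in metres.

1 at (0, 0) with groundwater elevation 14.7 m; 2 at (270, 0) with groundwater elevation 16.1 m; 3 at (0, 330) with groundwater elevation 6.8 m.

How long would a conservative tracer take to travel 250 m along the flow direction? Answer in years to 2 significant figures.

45 years

∂h/∂x = (16.1 − 14.7) / (270 − 0) = +0.005185
∂h/∂y = (6.8 − 14.7) / (330 − 0) = -0.02394
|∇h| = √(0.005185² + -0.02394²) = 0.0245
Seepage velocity v = K·i/n = 0.18 × 0.0245 / 0.29 = 0.01521 m/day.
t = 250 / 0.01521 = 1.644e+04 days = 45 years.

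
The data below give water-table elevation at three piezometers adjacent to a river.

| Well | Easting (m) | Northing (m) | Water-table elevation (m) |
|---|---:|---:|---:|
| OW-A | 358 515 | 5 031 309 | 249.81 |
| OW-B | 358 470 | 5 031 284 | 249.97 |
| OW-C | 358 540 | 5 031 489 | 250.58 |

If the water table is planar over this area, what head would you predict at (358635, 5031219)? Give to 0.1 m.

With h = a·x + b·y + c and OW-A as origin, the differences give:
  (-45)·a + (-25)·b = +0.16
  25·a + 180·b = +0.77
Eliminate b (×180 and ×(-25), subtract): -7475·a = 48.050 → a = ∂h/∂x = -0.006428
Back-substitute: b = ∂h/∂y = +0.005171.
h(358635, 5031219) = 249.81 + (-0.006428)·(120) + (+0.005171)·(-90) = 249.81 -0.771 -0.465 = 248.573 m.

248.6 m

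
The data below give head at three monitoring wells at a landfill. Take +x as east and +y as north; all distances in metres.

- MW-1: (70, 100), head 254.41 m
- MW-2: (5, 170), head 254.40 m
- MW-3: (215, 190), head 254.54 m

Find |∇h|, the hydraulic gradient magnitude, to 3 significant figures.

0.000763

With h = a·x + b·y + c and MW-1 as origin, the differences give:
  (-65)·a + 70·b = -0.01
  145·a + 90·b = +0.13
Eliminate b (×90 and ×70, subtract): -16000·a = -10.000 → a = ∂h/∂x = +0.0006250
Back-substitute: b = ∂h/∂y = +0.0004375.
|∇h| = √(0.0006250² + 0.0004375²) = 0.0007629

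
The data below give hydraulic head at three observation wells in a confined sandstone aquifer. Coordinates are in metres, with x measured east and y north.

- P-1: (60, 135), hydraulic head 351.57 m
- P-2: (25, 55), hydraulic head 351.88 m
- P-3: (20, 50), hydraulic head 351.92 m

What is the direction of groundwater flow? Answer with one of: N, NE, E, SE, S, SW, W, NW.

E

Taking P-1 as reference: P-2−P-1 = (-35, -80, +0.31); P-3−P-1 = (-40, -85, +0.35).
Solve a·Δx + b·Δy = Δh: det = (-35)·(-85) − (-40)·(-80) = -225.
∂h/∂x = [(+0.31)·(-85) − (+0.35)·(-80)] / -225 = -0.007333
∂h/∂y = [(-35)·(+0.35) − (-40)·(+0.31)] / -225 = -0.0006667
Flow = −∇h = (+0.007333 east, +0.0006667 north), which points east.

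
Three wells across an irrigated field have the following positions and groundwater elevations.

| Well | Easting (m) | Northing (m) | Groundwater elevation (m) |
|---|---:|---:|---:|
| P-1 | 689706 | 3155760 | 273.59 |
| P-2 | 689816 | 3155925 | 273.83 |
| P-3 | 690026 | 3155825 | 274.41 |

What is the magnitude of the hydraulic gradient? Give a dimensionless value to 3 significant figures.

0.00264

Differences from P-1: to P-2 (Δx, Δy, Δh) = (110, 165, +0.24); to P-3 = (320, 65, +0.82).
Solve a·Δx + b·Δy = Δh: det = 110·65 − 320·165 = -45650.
∂h/∂x = [(+0.24)·65 − (+0.82)·165] / -45650 = +0.002622
∂h/∂y = [110·(+0.82) − 320·(+0.24)] / -45650 = -0.0002935
|∇h| = √(0.002622² + -0.0002935²) = 0.002638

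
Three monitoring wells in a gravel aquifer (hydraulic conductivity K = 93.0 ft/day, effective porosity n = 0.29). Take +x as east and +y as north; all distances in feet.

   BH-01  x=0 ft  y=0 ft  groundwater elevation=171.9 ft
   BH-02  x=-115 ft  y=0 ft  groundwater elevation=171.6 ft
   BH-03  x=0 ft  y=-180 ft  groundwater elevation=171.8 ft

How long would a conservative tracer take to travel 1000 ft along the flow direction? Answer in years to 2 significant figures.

3.2 years

∂h/∂x = (171.6 − 171.9) / (-115 − 0) = +0.002609
∂h/∂y = (171.8 − 171.9) / (-180 − 0) = +0.0005556
|∇h| = √(0.002609² + 0.0005556²) = 0.002668
Seepage velocity v = K·i/n = 93.0 × 0.002668 / 0.29 = 0.8556 ft/day.
t = 1000 / 0.8556 = 1169 days = 3.2 years.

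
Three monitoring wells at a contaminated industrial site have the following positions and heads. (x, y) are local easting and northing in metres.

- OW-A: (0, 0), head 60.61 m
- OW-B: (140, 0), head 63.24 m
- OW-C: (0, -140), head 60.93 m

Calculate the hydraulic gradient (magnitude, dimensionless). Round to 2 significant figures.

0.019

∂h/∂x = (63.24 − 60.61) / (140 − 0) = +0.01879
∂h/∂y = (60.93 − 60.61) / (-140 − 0) = -0.002286
|∇h| = √(0.01879² + -0.002286²) = 0.01893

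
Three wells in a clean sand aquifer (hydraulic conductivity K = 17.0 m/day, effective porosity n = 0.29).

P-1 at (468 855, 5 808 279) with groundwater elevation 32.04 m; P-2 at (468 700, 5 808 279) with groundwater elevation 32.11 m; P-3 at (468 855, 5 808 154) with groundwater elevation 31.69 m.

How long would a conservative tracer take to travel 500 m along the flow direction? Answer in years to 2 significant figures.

8.2 years

∂h/∂x = (32.11 − 32.04) / (468700 − 468855) = -0.0004516
∂h/∂y = (31.69 − 32.04) / (5808154 − 5808279) = +0.002800
|∇h| = √(-0.0004516² + 0.002800²) = 0.002836
Seepage velocity v = K·i/n = 17.0 × 0.002836 / 0.29 = 0.1662 m/day.
t = 500 / 0.1662 = 3008 days = 8.24 years.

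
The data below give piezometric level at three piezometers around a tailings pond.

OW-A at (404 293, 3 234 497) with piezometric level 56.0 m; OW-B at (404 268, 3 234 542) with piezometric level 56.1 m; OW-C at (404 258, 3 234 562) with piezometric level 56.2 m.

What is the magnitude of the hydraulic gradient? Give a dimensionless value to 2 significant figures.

0.058

Differences from OW-A: to OW-B (Δx, Δy, Δh) = (-25, 45, +0.1); to OW-C = (-35, 65, +0.2).
Solve a·Δx + b·Δy = Δh: det = (-25)·65 − (-35)·45 = -50.
∂h/∂x = [(+0.1)·65 − (+0.2)·45] / -50 = +0.05000
∂h/∂y = [(-25)·(+0.2) − (-35)·(+0.1)] / -50 = +0.03000
|∇h| = √(0.05000² + 0.03000²) = 0.05831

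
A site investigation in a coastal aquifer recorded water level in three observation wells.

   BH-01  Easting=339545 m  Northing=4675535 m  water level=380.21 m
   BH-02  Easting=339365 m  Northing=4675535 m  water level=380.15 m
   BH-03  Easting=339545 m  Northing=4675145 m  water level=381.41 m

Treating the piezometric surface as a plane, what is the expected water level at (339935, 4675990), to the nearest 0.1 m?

∂h/∂x = (380.15 − 380.21) / (339365 − 339545) = +0.0003333
∂h/∂y = (381.41 − 380.21) / (4675145 − 4675535) = -0.003077
h(339935, 4675990) = 380.21 + (+0.0003333)·(390) + (-0.003077)·(455) = 380.21 +0.130 -1.400 = 378.940 m.

378.9 m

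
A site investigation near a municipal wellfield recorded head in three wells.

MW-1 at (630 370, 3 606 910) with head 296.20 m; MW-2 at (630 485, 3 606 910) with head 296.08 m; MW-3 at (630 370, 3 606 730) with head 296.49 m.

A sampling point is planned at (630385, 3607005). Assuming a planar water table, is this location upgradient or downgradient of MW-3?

∂h/∂x = (296.08 − 296.20) / (630485 − 630370) = -0.001043
∂h/∂y = (296.49 − 296.20) / (3606730 − 3606910) = -0.001611
Head at (630385, 3607005) = 296.20 + (-0.001043)·(15) + (-0.001611)·(95) = 296.03 m.
That is lower than the 296.49 m at MW-3, so the point is downgradient.

downgradient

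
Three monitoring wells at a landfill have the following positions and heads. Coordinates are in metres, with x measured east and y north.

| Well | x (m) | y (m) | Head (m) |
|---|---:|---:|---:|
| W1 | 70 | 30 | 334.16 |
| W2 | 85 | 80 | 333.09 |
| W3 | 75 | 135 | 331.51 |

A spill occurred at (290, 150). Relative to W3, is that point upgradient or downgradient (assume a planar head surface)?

With h = a·x + b·y + c and W1 as origin, the differences give:
  15·a + 50·b = -1.07
  5·a + 105·b = -2.65
Eliminate b (×105 and ×50, subtract): 1325·a = 20.150 → a = ∂h/∂x = +0.01521
Back-substitute: b = ∂h/∂y = -0.02596.
Head at (290, 150) = 334.16 + (+0.01521)·(220) + (-0.02596)·(120) = 334.39 m.
That is higher than the 331.51 m at W3, so the point is upgradient.

upgradient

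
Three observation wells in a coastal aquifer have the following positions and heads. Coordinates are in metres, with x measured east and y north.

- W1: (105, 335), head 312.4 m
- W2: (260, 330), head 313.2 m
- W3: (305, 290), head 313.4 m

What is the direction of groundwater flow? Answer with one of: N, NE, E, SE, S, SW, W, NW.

W

Taking W1 as reference: W2−W1 = (155, -5, +0.8); W3−W1 = (200, -45, +1.0).
Determinant of the coordinate differences = 155·(-45) − 200·(-5) = -5975.
∂h/∂x = [(+0.8)·(-45) − (+1.0)·(-5)] / -5975 = +0.005188
∂h/∂y = [155·(+1.0) − 200·(+0.8)] / -5975 = +0.0008368
Flow = −∇h = (-0.005188 east, -0.0008368 north), which points west.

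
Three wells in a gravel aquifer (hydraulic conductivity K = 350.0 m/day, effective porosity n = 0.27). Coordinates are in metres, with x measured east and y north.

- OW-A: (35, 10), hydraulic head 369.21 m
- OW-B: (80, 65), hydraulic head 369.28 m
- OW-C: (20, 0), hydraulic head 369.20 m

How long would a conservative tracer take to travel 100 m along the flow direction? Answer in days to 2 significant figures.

Differences from OW-A: to OW-B (Δx, Δy, Δh) = (45, 55, +0.07); to OW-C = (-15, -10, -0.01).
Determinant of the coordinate differences = 45·(-10) − (-15)·55 = 375.
∂h/∂x = [(+0.07)·(-10) − (-0.01)·55] / 375 = -0.0004000
∂h/∂y = [45·(-0.01) − (-15)·(+0.07)] / 375 = +0.001600
|∇h| = √(-0.0004000² + 0.001600²) = 0.001649
Seepage velocity v = K·i/n = 350.0 × 0.001649 / 0.27 = 2.138 m/day.
t = 100 / 2.138 = 46.77 days.

47 days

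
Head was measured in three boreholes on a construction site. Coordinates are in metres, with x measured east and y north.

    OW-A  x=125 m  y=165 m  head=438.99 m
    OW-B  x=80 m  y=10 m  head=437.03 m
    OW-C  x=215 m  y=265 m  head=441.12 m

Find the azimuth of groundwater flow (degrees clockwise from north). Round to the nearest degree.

Taking OW-A as reference: OW-B−OW-A = (-45, -155, -1.96); OW-C−OW-A = (90, 100, +2.13).
Solve a·Δx + b·Δy = Δh: det = (-45)·100 − 90·(-155) = 9450.
∂h/∂x = [(-1.96)·100 − (+2.13)·(-155)] / 9450 = +0.01420
∂h/∂y = [(-45)·(+2.13) − 90·(-1.96)] / 9450 = +0.008524
Flow direction (−∇h) has components (-0.01420 E, -0.008524 N).
Azimuth = atan2(E, N) = atan2(-0.01420, -0.008524) = 239.0° ≈ 239°.

239°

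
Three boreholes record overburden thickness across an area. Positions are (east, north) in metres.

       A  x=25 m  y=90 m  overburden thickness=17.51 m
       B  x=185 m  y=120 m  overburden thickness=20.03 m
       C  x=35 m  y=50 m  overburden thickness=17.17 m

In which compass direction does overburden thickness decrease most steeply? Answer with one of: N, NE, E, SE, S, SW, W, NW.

SW

With d = a·x + b·y + c and A as origin, the differences give:
  160·a + 30·b = +2.52
  10·a + (-40)·b = -0.34
Eliminate b (×(-40) and ×30, subtract): -6700·a = -90.600 → a = ∂d/∂x = +0.01352
Back-substitute: b = ∂d/∂y = +0.01188.
Steepest decrease is along −∇f = (-0.01352 E, -0.01188 N) → southwest.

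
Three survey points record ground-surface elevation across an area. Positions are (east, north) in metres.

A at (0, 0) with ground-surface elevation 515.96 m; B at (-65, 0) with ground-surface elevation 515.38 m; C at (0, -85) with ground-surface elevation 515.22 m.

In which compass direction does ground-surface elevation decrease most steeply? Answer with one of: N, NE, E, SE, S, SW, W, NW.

∂z/∂x = (515.38 − 515.96) / (-65 − 0) = +0.008923
∂z/∂y = (515.22 − 515.96) / (-85 − 0) = +0.008706
Steepest decrease is along −∇f = (-0.008923 E, -0.008706 N) → southwest.

SW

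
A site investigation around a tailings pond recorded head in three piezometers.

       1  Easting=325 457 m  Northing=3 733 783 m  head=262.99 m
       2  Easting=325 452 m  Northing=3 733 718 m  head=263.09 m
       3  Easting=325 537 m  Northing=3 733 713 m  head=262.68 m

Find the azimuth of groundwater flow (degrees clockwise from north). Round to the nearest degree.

077°

With h = a·x + b·y + c and 1 as origin, the differences give:
  (-5)·a + (-65)·b = +0.10
  80·a + (-70)·b = -0.31
Eliminate b (×(-70) and ×(-65), subtract): 5550·a = -27.150 → a = ∂h/∂x = -0.004892
Back-substitute: b = ∂h/∂y = -0.001162.
Flow direction (−∇h) has components (+0.004892 E, +0.001162 N).
Azimuth = atan2(E, N) = atan2(+0.004892, +0.001162) = 76.6° ≈ 077°.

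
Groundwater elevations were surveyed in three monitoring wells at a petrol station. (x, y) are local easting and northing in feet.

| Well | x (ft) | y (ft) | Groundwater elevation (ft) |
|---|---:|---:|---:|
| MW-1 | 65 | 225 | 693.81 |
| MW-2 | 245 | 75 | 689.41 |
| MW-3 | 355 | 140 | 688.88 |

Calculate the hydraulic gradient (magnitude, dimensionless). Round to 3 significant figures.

0.0189

Differences from MW-1: to MW-2 (Δx, Δy, Δh) = (180, -150, -4.40); to MW-3 = (290, -85, -4.93).
Determinant of the coordinate differences = 180·(-85) − 290·(-150) = 28200.
∂h/∂x = [(-4.40)·(-85) − (-4.93)·(-150)] / 28200 = -0.01296
∂h/∂y = [180·(-4.93) − 290·(-4.40)] / 28200 = +0.01378
|∇h| = √(-0.01296² + 0.01378²) = 0.01892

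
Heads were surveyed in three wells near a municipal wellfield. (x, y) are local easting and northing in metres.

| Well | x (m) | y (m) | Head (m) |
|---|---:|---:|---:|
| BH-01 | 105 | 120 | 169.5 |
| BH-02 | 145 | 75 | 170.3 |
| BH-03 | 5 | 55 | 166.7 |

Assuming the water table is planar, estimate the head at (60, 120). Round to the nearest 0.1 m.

168.4 m

Differences from BH-01: to BH-02 (Δx, Δy, Δh) = (40, -45, +0.8); to BH-03 = (-100, -65, -2.8).
Determinant of the coordinate differences = 40·(-65) − (-100)·(-45) = -7100.
∂h/∂x = [(+0.8)·(-65) − (-2.8)·(-45)] / -7100 = +0.02507
∂h/∂y = [40·(-2.8) − (-100)·(+0.8)] / -7100 = +0.004507
h(60, 120) = 169.5 + (+0.02507)·(-45) + (+0.004507)·(0) = 169.5 -1.128 +0.000 = 168.372 m.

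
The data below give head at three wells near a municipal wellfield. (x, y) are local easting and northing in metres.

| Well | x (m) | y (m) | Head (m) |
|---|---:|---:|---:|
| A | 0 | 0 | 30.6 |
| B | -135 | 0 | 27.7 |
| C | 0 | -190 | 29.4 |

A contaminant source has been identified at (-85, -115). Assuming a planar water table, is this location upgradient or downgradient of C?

downgradient

∂h/∂x = (27.7 − 30.6) / (-135 − 0) = +0.02148
∂h/∂y = (29.4 − 30.6) / (-190 − 0) = +0.006316
Head at (-85, -115) = 30.6 + (+0.02148)·(-85) + (+0.006316)·(-115) = 28.05 m.
That is lower than the 29.4 m at C, so the point is downgradient.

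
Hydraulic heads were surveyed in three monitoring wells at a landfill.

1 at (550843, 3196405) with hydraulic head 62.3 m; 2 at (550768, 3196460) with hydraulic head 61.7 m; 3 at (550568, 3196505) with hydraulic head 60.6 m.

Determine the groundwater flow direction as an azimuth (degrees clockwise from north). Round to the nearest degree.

318°

Taking 1 as reference: 2−1 = (-75, 55, -0.6); 3−1 = (-275, 100, -1.7).
Determinant of the coordinate differences = (-75)·100 − (-275)·55 = 7625.
∂h/∂x = [(-0.6)·100 − (-1.7)·55] / 7625 = +0.004393
∂h/∂y = [(-75)·(-1.7) − (-275)·(-0.6)] / 7625 = -0.004918
Flow direction (−∇h) has components (-0.004393 E, +0.004918 N).
Azimuth = atan2(E, N) = atan2(-0.004393, +0.004918) = 318.2° ≈ 318°.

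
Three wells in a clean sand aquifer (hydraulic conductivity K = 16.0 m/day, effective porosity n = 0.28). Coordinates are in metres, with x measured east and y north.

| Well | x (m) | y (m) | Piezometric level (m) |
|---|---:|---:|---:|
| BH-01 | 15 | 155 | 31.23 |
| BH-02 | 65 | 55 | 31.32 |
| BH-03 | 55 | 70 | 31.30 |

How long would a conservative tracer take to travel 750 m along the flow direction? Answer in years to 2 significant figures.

Differences from BH-01: to BH-02 (Δx, Δy, Δh) = (50, -100, +0.09); to BH-03 = (40, -85, +0.07).
Solve a·Δx + b·Δy = Δh: det = 50·(-85) − 40·(-100) = -250.
∂h/∂x = [(+0.09)·(-85) − (+0.07)·(-100)] / -250 = +0.002600
∂h/∂y = [50·(+0.07) − 40·(+0.09)] / -250 = +0.0004000
|∇h| = √(0.002600² + 0.0004000²) = 0.002631
Seepage velocity v = K·i/n = 16.0 × 0.002631 / 0.28 = 0.1503 m/day.
t = 750 / 0.1503 = 4990 days = 13.7 years.

14 years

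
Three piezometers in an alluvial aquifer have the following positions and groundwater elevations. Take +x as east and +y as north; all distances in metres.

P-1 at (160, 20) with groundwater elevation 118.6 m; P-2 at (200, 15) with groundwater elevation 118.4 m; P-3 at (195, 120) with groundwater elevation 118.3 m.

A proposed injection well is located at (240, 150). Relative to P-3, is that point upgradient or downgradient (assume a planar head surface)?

Three-point gradient (reference P-1): Δ to P-2 = (40, -5, -0.2), Δ to P-3 = (35, 100, -0.3).
∂h/∂x = -0.005150, ∂h/∂y = -0.001198 (det = 4175).
Head at (240, 150) = 118.6 + (-0.005150)·(80) + (-0.001198)·(130) = 118.03 m.
That is lower than the 118.3 m at P-3, so the point is downgradient.

downgradient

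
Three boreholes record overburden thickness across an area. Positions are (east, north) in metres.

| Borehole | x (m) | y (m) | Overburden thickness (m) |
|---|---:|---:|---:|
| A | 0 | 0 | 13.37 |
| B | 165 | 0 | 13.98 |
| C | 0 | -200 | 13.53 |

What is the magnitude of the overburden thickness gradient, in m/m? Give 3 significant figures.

0.00378 m/m

∂d/∂x = (13.98 − 13.37) / (165 − 0) = +0.003697
∂d/∂y = (13.53 − 13.37) / (-200 − 0) = -0.0008000
|∇f| = √(0.003697² + -0.0008000²) = 0.003783 m/m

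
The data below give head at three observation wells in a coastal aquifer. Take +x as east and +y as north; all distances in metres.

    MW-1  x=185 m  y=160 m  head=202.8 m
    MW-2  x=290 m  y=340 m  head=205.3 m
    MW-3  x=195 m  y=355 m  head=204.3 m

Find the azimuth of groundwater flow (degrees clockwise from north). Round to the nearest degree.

239°

With h = a·x + b·y + c and MW-1 as origin, the differences give:
  105·a + 180·b = +2.5
  10·a + 195·b = +1.5
Eliminate b (×195 and ×180, subtract): 18675·a = 217.50 → a = ∂h/∂x = +0.01165
Back-substitute: b = ∂h/∂y = +0.007095.
Flow direction (−∇h) has components (-0.01165 E, -0.007095 N).
Azimuth = atan2(E, N) = atan2(-0.01165, -0.007095) = 238.7° ≈ 239°.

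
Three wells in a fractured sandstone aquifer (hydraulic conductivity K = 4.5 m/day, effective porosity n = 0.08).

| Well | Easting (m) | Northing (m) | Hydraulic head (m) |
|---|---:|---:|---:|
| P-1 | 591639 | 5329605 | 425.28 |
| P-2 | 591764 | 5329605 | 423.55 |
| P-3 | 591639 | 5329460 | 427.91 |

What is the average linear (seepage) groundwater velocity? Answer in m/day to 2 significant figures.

∂h/∂x = (423.55 − 425.28) / (591764 − 591639) = -0.01384
∂h/∂y = (427.91 − 425.28) / (5329460 − 5329605) = -0.01814
|∇h| = √(-0.01384² + -0.01814²) = 0.02282
Seepage velocity v = K·i/n = 4.5 × 0.02282 / 0.08 = 1.284 m/day.

1.3 m/day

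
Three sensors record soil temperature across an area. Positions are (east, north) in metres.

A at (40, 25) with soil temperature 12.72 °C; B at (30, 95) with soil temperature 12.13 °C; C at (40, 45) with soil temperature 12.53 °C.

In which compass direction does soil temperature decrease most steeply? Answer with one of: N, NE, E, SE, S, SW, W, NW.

NE

Differences from A: to B (Δx, Δy, Δh) = (-10, 70, -0.59); to C = (0, 20, -0.19).
Solve a·Δx + b·Δy = ΔT: det = (-10)·20 − 0·70 = -200.
∂T/∂x = [(-0.59)·20 − (-0.19)·70] / -200 = -0.007500
∂T/∂y = [(-10)·(-0.19) − 0·(-0.59)] / -200 = -0.009500
Steepest decrease is along −∇f = (+0.007500 E, +0.009500 N) → northeast.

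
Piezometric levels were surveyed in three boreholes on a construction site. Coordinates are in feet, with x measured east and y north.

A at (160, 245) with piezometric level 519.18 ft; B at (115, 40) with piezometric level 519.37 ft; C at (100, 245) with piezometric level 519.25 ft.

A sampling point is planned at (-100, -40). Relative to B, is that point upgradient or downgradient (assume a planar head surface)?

upgradient

With h = a·x + b·y + c and A as origin, the differences give:
  (-45)·a + (-205)·b = +0.19
  (-60)·a + 0·b = +0.07
Eliminate b (×0 and ×(-205), subtract): -12300·a = 14.350 → a = ∂h/∂x = -0.001167
Back-substitute: b = ∂h/∂y = -0.0006707.
Head at (-100, -40) = 519.18 + (-0.001167)·(-260) + (-0.0006707)·(-285) = 519.67 ft.
That is higher than the 519.37 ft at B, so the point is upgradient.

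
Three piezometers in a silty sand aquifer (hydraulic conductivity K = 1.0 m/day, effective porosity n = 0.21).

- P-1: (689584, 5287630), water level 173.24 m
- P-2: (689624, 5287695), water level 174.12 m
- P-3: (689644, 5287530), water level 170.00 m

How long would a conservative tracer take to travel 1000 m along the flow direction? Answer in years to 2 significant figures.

Taking P-1 as reference: P-2−P-1 = (40, 65, +0.88); P-3−P-1 = (60, -100, -3.24).
Determinant of the coordinate differences = 40·(-100) − 60·65 = -7900.
∂h/∂x = [(+0.88)·(-100) − (-3.24)·65] / -7900 = -0.01552
∂h/∂y = [40·(-3.24) − 60·(+0.88)] / -7900 = +0.02309
|∇h| = √(-0.01552² + 0.02309²) = 0.02782
Seepage velocity v = K·i/n = 1.0 × 0.02782 / 0.21 = 0.1325 m/day.
t = 1000 / 0.1325 = 7547 days = 20.7 years.

21 years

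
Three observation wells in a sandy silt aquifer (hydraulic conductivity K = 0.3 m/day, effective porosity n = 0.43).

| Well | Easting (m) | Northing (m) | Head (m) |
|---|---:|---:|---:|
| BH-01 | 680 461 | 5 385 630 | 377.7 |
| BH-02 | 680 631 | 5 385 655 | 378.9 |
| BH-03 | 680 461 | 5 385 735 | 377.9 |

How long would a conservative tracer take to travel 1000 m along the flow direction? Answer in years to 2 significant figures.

560 years

With h = a·x + b·y + c and BH-01 as origin, the differences give:
  170·a + 25·b = +1.2
  0·a + 105·b = +0.2
Eliminate b (×105 and ×25, subtract): 17850·a = 121.00 → a = ∂h/∂x = +0.006779
Back-substitute: b = ∂h/∂y = +0.001905.
|∇h| = √(0.006779² + 0.001905²) = 0.007042
Seepage velocity v = K·i/n = 0.3 × 0.007042 / 0.43 = 0.004913 m/day.
t = 1000 / 0.004913 = 2.035e+05 days = 557 years.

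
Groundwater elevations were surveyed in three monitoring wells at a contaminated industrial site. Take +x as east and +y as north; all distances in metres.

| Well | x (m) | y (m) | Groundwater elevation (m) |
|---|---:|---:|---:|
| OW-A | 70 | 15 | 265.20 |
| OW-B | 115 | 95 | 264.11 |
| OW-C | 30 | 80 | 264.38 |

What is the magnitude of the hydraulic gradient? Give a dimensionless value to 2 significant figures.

With h = a·x + b·y + c and OW-A as origin, the differences give:
  45·a + 80·b = -1.09
  (-40)·a + 65·b = -0.82
Eliminate b (×65 and ×80, subtract): 6125·a = -5.250 → a = ∂h/∂x = -0.0008571
Back-substitute: b = ∂h/∂y = -0.01314.
|∇h| = √(-0.0008571² + -0.01314²) = 0.01317

0.013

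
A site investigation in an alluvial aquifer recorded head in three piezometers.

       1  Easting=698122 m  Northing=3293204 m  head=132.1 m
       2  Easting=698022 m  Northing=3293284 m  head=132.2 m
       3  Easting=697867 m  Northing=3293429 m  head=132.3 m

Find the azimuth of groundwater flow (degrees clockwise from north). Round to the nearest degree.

Differences from 1: to 2 (Δx, Δy, Δh) = (-100, 80, +0.1); to 3 = (-255, 225, +0.2).
Solve a·Δx + b·Δy = Δh: det = (-100)·225 − (-255)·80 = -2100.
∂h/∂x = [(+0.1)·225 − (+0.2)·80] / -2100 = -0.003095
∂h/∂y = [(-100)·(+0.2) − (-255)·(+0.1)] / -2100 = -0.002619
Flow direction (−∇h) has components (+0.003095 E, +0.002619 N).
Azimuth = atan2(E, N) = atan2(+0.003095, +0.002619) = 49.8° ≈ 050°.

050°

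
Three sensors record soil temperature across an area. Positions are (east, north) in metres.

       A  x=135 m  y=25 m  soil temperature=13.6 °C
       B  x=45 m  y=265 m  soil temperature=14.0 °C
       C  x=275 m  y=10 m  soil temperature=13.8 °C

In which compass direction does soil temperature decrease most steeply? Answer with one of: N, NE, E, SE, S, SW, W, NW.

Three-point gradient (reference A): Δ to B = (-90, 240, +0.4), Δ to C = (140, -15, +0.2).
∂T/∂x = +0.001674, ∂T/∂y = +0.002295 (det = -32250).
Steepest decrease is along −∇f = (-0.001674 E, -0.002295 N) → southwest.

SW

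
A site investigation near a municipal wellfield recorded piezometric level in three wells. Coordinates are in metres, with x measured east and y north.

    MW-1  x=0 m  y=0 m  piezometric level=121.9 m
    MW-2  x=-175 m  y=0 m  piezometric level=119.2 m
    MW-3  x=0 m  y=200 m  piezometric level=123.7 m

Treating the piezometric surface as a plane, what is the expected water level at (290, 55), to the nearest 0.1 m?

126.9 m

∂h/∂x = (119.2 − 121.9) / (-175 − 0) = +0.01543
∂h/∂y = (123.7 − 121.9) / (200 − 0) = +0.009000
h(290, 55) = 121.9 + (+0.01543)·(290) + (+0.009000)·(55) = 121.9 +4.474 +0.495 = 126.869 m.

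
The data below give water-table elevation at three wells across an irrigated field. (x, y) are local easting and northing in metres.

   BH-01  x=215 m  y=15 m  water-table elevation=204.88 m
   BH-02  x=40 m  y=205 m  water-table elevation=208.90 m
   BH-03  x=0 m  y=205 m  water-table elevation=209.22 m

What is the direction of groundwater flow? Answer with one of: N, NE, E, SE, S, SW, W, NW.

Three-point gradient (reference BH-01): Δ to BH-02 = (-175, 190, +4.02), Δ to BH-03 = (-215, 190, +4.34).
∂h/∂x = -0.008000, ∂h/∂y = +0.01379 (det = 7600).
Flow = −∇h = (+0.008000 east, -0.01379 north), which points southeast.

SE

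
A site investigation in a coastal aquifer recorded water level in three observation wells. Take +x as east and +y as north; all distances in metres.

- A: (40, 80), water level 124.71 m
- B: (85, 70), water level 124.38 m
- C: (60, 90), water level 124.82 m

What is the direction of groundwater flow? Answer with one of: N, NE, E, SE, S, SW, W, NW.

Three-point gradient (reference A): Δ to B = (45, -10, -0.33), Δ to C = (20, 10, +0.11).
∂h/∂x = -0.003385, ∂h/∂y = +0.01777 (det = 650).
Flow = −∇h = (+0.003385 east, -0.01777 north), which points south.

S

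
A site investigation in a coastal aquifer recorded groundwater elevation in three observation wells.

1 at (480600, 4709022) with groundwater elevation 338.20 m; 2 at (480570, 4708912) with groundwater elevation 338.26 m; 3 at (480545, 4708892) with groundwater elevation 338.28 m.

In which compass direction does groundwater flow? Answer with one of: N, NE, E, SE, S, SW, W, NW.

NE

With h = a·x + b·y + c and 1 as origin, the differences give:
  (-30)·a + (-110)·b = +0.06
  (-55)·a + (-130)·b = +0.08
Eliminate b (×(-130) and ×(-110), subtract): -2150·a = 1.000 → a = ∂h/∂x = -0.0004651
Back-substitute: b = ∂h/∂y = -0.0004186.
Flow = −∇h = (+0.0004651 east, +0.0004186 north), which points northeast.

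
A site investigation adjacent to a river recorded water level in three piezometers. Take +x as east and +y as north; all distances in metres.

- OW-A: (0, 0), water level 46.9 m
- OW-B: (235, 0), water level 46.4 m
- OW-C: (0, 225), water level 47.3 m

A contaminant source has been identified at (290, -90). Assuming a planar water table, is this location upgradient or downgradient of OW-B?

∂h/∂x = (46.4 − 46.9) / (235 − 0) = -0.002128
∂h/∂y = (47.3 − 46.9) / (225 − 0) = +0.001778
Head at (290, -90) = 46.9 + (-0.002128)·(290) + (+0.001778)·(-90) = 46.12 m.
That is lower than the 46.4 m at OW-B, so the point is downgradient.

downgradient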